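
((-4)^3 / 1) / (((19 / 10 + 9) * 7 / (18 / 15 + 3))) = -384 / 109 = -3.52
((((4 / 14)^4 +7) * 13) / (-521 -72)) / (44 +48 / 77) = -2405689 / 698878964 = -0.00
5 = 5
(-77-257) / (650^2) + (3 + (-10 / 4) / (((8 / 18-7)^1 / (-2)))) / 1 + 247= 3106421397 / 12463750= 249.24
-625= -625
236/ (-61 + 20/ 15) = -708/ 179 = -3.96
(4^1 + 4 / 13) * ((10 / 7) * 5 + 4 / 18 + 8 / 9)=320 / 9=35.56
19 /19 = 1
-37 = -37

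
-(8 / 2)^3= -64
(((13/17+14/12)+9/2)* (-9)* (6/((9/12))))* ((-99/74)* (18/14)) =3506976/4403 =796.50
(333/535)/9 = 37/535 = 0.07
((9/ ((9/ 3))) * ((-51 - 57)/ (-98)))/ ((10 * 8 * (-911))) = -81/ 1785560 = -0.00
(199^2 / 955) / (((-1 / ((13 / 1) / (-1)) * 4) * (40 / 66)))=222.37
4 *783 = 3132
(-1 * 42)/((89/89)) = -42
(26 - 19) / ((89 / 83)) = 581 / 89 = 6.53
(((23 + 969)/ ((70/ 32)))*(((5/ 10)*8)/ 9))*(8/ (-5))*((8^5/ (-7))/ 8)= 2080374784/ 11025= 188696.13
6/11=0.55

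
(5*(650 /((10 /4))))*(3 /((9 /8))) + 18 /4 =20827 /6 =3471.17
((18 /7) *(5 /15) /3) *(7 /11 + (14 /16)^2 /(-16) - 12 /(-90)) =121963 /591360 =0.21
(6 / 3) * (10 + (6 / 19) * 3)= 416 / 19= 21.89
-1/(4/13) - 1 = -17/4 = -4.25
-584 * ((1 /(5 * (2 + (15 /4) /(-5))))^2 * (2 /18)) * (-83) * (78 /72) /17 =2520544 /286875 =8.79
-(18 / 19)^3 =-5832 / 6859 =-0.85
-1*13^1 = -13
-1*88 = -88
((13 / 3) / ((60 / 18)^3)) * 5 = 117 / 200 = 0.58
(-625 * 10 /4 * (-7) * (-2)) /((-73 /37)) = 809375 /73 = 11087.33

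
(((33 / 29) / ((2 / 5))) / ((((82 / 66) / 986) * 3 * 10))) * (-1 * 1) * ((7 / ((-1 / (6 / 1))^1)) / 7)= 451.54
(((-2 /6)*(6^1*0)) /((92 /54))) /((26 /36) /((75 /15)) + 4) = 0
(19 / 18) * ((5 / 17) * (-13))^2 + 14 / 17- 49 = -170339 / 5202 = -32.74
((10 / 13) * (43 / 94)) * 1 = 215 / 611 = 0.35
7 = 7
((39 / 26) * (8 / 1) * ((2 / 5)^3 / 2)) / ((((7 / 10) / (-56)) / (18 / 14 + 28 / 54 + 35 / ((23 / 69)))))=-3281.03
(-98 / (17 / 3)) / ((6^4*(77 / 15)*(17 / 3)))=-35 / 76296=-0.00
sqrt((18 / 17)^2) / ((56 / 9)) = 0.17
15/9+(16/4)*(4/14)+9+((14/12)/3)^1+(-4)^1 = 1033/126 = 8.20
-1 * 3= -3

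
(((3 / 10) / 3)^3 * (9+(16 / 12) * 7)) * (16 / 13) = 22 / 975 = 0.02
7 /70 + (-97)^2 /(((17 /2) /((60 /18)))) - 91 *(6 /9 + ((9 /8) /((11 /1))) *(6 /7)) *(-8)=4239.06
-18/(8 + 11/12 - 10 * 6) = 216/613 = 0.35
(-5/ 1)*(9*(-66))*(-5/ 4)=-7425/ 2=-3712.50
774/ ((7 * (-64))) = -387/ 224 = -1.73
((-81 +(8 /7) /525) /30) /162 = -0.02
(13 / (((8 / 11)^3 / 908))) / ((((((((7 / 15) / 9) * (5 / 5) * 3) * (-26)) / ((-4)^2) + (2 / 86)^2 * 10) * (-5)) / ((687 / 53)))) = 4082166717057 / 12693712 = 321589.68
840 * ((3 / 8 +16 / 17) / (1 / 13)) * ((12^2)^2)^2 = 105059577692160 / 17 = 6179975158362.35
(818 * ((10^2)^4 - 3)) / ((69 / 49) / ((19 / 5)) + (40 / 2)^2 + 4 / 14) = 76155797715326 / 373011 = 204165018.50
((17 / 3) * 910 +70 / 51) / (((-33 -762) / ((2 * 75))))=-2630600 / 2703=-973.21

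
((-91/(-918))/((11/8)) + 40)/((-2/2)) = -202324/5049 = -40.07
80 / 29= 2.76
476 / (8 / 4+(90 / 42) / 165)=36652 / 155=236.46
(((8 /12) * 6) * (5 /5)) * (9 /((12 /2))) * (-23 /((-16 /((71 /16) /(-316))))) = -4899 /40448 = -0.12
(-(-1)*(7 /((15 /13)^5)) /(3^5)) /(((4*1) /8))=5198102 /184528125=0.03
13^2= 169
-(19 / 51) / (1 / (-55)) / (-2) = -1045 / 102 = -10.25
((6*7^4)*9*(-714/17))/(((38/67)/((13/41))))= -2371501314/779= -3044289.23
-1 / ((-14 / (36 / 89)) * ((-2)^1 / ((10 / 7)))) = -0.02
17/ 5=3.40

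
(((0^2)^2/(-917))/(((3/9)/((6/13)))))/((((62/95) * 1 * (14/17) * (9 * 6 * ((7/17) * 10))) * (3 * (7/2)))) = 0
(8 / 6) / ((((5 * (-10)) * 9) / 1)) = -2 / 675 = -0.00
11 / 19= 0.58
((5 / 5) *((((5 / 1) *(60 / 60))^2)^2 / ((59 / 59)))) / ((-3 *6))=-625 / 18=-34.72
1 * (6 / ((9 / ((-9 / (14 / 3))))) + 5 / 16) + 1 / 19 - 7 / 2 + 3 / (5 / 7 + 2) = -7055 / 2128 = -3.32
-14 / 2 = -7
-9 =-9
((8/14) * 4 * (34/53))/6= 272/1113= 0.24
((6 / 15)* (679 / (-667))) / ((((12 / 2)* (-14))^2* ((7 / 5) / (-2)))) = 0.00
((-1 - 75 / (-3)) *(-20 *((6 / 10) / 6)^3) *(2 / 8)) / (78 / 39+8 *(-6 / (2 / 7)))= 3 / 4150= 0.00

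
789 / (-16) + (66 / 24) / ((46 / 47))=-46.50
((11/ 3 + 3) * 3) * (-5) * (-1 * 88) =8800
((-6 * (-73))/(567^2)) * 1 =146/107163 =0.00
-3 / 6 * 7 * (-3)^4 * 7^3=-194481 / 2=-97240.50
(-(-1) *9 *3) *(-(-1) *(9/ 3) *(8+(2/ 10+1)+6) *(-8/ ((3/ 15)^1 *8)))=-6156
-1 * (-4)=4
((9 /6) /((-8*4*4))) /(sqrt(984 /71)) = -sqrt(17466) /41984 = -0.00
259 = 259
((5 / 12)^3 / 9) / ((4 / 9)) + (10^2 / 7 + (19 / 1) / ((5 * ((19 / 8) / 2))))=4234519 / 241920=17.50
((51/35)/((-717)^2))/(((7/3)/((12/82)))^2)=0.00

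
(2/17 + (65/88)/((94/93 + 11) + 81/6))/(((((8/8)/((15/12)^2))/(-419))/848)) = -4444175875/54604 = -81389.20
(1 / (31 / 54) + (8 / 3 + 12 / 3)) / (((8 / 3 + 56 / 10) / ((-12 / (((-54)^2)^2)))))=-0.00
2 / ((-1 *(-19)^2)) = -0.01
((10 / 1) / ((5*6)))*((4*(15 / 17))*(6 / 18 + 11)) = 13.33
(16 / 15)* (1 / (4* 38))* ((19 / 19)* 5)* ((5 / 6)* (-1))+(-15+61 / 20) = -40969 / 3420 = -11.98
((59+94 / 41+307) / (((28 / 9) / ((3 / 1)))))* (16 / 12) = 135900 / 287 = 473.52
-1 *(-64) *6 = 384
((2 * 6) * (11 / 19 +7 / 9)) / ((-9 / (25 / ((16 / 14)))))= -20300 / 513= -39.57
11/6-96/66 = 25/66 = 0.38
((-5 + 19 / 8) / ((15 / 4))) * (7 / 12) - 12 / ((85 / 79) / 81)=-368749 / 408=-903.80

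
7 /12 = 0.58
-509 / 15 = -33.93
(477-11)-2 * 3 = 460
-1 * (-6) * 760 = 4560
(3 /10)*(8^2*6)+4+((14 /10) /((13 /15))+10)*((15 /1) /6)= 19271 /130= 148.24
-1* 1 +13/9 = 4/9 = 0.44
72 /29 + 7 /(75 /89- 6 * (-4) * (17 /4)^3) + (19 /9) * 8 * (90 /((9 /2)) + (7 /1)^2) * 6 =266201478176 /38058759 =6994.49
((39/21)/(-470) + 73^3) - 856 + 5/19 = 24263960313/62510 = 388161.26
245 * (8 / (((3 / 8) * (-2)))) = -7840 / 3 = -2613.33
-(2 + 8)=-10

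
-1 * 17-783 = -800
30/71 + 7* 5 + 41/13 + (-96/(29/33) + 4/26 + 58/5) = -7884374/133835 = -58.91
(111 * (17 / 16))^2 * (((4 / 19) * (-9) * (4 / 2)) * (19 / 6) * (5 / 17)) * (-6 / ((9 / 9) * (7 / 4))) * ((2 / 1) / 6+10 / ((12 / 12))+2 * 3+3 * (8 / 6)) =191653155 / 56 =3422377.77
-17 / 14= -1.21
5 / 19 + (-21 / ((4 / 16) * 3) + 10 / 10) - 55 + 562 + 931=26814 / 19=1411.26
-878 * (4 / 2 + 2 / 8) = -3951 / 2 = -1975.50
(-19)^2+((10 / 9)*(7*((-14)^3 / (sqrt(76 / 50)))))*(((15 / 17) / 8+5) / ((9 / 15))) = -147078.04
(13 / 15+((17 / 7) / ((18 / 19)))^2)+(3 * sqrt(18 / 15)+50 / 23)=3 * sqrt(30) / 5+17549143 / 1825740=12.90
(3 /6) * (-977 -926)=-1903 /2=-951.50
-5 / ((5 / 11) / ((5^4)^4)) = -1678466796875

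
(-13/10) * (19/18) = -247/180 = -1.37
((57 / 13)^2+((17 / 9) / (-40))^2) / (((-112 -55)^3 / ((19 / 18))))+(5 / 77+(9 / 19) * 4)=5264296620592045123 / 2686321270173340800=1.96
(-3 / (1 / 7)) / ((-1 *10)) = 21 / 10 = 2.10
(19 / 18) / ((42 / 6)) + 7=901 / 126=7.15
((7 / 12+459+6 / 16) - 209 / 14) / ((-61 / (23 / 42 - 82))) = 255771065 / 430416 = 594.24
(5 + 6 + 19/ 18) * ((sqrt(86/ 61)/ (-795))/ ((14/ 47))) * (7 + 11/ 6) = -1457 * sqrt(5246)/ 197640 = -0.53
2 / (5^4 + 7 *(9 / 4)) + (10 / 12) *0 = 8 / 2563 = 0.00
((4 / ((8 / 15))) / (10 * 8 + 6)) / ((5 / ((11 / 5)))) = 33 / 860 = 0.04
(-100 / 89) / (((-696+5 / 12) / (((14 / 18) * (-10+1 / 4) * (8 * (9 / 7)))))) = -93600 / 742883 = -0.13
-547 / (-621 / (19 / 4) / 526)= 2200.77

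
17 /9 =1.89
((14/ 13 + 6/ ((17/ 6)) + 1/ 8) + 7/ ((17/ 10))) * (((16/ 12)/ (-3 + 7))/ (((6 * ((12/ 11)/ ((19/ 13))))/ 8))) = 101783/ 22984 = 4.43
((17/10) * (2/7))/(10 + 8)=17/630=0.03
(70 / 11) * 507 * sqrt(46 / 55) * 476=1404487.37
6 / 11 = 0.55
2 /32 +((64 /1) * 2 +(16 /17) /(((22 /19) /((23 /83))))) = 31858465 /248336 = 128.29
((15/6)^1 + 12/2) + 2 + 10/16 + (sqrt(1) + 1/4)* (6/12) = 47/4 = 11.75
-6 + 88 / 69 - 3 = -533 / 69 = -7.72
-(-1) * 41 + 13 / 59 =2432 / 59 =41.22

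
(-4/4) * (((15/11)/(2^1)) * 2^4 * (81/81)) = -120/11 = -10.91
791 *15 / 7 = 1695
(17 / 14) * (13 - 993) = -1190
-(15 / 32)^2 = -225 / 1024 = -0.22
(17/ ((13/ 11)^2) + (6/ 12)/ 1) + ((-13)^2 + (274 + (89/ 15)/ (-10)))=5768117/ 12675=455.08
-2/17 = -0.12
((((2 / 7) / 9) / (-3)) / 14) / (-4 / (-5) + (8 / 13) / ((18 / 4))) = -65 / 80556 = -0.00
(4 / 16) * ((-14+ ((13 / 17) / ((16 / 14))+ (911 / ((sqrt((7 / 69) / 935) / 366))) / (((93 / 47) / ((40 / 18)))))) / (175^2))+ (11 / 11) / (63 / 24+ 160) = 2671863 / 442340000+ 5223674 * sqrt(451605) / 11962125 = 293.46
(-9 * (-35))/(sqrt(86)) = 315 * sqrt(86)/86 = 33.97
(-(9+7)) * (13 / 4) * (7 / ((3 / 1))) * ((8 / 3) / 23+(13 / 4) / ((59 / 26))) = -2294110 / 12213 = -187.84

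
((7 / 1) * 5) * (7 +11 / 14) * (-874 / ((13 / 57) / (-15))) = 203631075 / 13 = 15663928.85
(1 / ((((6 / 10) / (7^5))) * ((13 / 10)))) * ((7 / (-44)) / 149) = -2941225 / 127842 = -23.01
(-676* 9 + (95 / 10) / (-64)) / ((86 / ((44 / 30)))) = -8566481 / 82560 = -103.76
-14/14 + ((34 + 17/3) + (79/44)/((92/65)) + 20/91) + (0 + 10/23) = 44855903/1105104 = 40.59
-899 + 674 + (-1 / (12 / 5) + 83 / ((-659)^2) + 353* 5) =8023342471 / 5211372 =1539.58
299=299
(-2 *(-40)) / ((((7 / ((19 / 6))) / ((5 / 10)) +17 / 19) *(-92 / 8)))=-3040 / 2323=-1.31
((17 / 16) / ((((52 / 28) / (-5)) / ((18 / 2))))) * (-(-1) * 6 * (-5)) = 80325 / 104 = 772.36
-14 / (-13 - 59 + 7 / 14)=28 / 143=0.20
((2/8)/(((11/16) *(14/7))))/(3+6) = 2/99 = 0.02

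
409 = 409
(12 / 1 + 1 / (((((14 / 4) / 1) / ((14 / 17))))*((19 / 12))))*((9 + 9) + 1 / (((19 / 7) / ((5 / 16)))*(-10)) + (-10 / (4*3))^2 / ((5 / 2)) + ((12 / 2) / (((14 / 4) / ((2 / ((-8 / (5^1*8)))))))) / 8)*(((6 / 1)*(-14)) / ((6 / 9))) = -605856771 / 24548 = -24680.49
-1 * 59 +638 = 579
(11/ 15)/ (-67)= -0.01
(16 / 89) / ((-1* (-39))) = 0.00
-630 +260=-370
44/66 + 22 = 68/3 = 22.67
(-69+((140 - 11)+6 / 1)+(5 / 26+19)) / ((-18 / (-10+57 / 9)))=24365 / 1404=17.35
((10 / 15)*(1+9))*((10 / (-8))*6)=-50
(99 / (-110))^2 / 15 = 27 / 500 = 0.05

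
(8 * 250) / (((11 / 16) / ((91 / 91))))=32000 / 11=2909.09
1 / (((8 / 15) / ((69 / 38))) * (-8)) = -0.43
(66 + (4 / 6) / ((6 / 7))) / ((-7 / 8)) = -4808 / 63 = -76.32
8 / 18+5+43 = 436 / 9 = 48.44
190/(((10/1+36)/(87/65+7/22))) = 1957/286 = 6.84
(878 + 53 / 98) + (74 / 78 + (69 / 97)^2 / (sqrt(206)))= 4761 *sqrt(206) / 1938254 + 3361409 / 3822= 879.52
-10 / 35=-2 / 7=-0.29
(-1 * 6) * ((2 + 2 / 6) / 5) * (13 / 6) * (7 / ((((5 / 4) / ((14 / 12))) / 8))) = -71344 / 225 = -317.08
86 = 86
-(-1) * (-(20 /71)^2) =-400 /5041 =-0.08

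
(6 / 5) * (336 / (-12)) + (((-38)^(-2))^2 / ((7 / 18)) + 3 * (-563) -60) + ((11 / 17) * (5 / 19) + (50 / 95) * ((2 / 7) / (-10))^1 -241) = -1255199358731 / 620327960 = -2023.44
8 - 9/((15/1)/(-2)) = 46/5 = 9.20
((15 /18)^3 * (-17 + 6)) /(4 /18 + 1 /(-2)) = 275 /12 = 22.92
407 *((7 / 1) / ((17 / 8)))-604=12524 / 17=736.71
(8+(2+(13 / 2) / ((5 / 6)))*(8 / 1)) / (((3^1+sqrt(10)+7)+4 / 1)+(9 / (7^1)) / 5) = 502992 / 78917 - 35280*sqrt(10) / 78917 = 4.96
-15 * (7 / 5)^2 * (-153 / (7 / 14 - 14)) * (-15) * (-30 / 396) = -4165 / 11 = -378.64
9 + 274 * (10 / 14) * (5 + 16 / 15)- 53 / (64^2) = 14700385 / 12288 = 1196.32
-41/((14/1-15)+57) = -41/56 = -0.73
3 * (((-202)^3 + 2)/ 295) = -24727218/ 295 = -83821.08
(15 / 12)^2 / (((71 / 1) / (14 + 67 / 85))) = 6285 / 19312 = 0.33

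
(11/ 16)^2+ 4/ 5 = 1629/ 1280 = 1.27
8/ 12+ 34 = 104/ 3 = 34.67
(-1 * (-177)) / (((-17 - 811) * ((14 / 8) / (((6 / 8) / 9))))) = -59 / 5796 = -0.01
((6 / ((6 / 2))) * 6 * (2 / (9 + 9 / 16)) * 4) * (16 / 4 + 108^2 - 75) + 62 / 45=116386.01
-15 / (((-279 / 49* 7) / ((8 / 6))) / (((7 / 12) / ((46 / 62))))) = 245 / 621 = 0.39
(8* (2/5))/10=8/25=0.32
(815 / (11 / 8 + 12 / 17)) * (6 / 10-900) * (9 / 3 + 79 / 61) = -26118647952 / 17263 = -1512984.30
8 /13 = 0.62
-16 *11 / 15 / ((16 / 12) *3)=-44 / 15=-2.93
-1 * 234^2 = -54756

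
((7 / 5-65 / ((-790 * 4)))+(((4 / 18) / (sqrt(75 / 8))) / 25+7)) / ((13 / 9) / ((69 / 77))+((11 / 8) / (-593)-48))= -9798844077 / 53983559405-436448 * sqrt(6) / 17083404875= -0.18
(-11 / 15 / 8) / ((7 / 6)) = -11 / 140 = -0.08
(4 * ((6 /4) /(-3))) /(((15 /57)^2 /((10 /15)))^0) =-2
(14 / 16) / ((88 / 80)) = 35 / 44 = 0.80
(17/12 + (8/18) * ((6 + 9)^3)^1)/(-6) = -250.24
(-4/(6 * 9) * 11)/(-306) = 11/4131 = 0.00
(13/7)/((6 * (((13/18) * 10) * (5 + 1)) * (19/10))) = 1/266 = 0.00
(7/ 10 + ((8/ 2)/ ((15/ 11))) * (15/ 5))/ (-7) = -19/ 14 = -1.36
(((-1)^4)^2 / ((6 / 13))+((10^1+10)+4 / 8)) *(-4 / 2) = -136 / 3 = -45.33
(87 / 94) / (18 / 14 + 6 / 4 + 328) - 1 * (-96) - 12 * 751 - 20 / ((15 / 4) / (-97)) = -5484083945 / 652971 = -8398.66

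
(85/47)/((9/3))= 0.60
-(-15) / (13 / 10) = 150 / 13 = 11.54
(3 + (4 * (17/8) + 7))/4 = 37/8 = 4.62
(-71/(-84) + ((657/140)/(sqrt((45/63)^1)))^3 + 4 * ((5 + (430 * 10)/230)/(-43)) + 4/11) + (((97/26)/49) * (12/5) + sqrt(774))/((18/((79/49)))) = -19946224957/20373973620 + 79 * sqrt(86)/294 + 283593393 * sqrt(35)/9800000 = 172.71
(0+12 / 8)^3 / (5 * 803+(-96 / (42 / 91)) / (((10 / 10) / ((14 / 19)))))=0.00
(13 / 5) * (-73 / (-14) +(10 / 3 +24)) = 17771 / 210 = 84.62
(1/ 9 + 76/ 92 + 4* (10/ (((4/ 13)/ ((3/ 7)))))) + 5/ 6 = 57.48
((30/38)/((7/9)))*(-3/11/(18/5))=-225/2926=-0.08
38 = 38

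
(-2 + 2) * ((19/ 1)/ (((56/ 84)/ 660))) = 0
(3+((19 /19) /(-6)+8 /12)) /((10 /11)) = 77 /20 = 3.85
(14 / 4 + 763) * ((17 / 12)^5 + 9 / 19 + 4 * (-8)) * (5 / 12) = -311896732175 / 37822464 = -8246.34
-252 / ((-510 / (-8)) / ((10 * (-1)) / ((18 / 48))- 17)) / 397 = 14672 / 33745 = 0.43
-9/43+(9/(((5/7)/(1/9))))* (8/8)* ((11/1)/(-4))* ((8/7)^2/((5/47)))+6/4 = -691967/15050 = -45.98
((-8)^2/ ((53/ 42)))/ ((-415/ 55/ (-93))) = 2749824/ 4399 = 625.10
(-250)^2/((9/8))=55555.56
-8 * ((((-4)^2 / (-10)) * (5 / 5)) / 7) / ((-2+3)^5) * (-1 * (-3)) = 192 / 35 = 5.49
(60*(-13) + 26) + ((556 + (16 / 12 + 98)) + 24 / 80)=-2951 / 30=-98.37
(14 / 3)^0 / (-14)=-1 / 14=-0.07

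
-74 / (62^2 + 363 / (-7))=-518 / 26545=-0.02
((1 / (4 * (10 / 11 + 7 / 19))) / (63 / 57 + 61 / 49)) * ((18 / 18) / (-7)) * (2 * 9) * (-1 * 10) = 416955 / 194732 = 2.14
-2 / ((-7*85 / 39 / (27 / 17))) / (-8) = -1053 / 40460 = -0.03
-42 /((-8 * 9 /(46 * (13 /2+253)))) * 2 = 27853 /2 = 13926.50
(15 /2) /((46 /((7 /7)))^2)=0.00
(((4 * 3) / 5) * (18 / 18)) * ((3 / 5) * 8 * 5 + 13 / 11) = 3324 / 55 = 60.44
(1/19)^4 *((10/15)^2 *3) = 4/390963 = 0.00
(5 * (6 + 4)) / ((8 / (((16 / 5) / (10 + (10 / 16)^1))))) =32 / 17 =1.88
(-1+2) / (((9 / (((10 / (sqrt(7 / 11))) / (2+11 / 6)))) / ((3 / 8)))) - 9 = -9+5 *sqrt(77) / 322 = -8.86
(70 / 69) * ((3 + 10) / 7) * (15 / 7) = 650 / 161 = 4.04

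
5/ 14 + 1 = 1.36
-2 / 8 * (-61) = 61 / 4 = 15.25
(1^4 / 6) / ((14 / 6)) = 1 / 14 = 0.07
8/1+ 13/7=69/7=9.86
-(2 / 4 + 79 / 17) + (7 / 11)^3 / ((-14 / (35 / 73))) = -5.16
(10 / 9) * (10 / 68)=0.16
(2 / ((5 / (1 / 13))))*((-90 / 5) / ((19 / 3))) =-108 / 1235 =-0.09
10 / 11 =0.91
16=16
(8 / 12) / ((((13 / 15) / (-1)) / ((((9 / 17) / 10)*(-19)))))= 171 / 221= 0.77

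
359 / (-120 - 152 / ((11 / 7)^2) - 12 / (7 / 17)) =-304073 / 178460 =-1.70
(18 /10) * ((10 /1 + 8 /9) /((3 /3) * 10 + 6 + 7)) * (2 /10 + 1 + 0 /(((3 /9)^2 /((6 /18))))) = 588 /575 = 1.02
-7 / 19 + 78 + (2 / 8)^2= 23619 / 304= 77.69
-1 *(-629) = 629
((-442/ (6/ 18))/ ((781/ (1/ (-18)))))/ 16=0.01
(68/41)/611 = 68/25051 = 0.00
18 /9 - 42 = -40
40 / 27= 1.48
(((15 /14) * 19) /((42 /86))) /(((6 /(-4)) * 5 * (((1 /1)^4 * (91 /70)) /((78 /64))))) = -5.21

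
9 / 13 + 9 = 126 / 13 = 9.69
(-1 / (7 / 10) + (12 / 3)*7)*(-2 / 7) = -7.59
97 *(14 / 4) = 679 / 2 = 339.50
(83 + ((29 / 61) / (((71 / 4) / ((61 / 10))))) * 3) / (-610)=-29639 / 216550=-0.14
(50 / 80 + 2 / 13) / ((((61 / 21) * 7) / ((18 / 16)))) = 2187 / 50752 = 0.04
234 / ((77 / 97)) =22698 / 77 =294.78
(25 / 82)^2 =625 / 6724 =0.09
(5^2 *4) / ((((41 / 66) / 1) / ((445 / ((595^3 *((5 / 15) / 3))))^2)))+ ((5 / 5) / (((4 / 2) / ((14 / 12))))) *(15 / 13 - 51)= -29.08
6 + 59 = 65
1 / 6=0.17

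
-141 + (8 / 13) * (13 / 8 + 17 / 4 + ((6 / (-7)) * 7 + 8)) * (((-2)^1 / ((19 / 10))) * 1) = -36087 / 247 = -146.10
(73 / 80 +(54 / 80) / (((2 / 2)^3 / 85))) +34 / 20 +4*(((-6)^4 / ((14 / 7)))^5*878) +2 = 32101071103752934239 / 80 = 401263388796911677.99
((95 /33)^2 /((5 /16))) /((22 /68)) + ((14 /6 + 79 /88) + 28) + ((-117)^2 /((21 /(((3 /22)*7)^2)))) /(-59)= 583130543 /5654088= 103.13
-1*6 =-6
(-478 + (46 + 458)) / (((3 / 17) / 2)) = 884 / 3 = 294.67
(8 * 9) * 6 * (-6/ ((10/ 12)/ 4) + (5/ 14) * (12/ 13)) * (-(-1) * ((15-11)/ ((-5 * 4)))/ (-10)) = -2798064/ 11375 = -245.98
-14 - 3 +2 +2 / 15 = -223 / 15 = -14.87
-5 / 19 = -0.26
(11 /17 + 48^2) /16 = 39179 /272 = 144.04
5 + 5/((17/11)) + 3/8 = 1171/136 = 8.61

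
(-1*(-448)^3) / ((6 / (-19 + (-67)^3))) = -13522465718272 / 3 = -4507488572757.33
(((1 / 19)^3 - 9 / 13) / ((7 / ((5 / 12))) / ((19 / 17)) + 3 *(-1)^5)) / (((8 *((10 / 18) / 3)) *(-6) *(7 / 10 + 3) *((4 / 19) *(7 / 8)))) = 154295 / 16249142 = 0.01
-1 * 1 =-1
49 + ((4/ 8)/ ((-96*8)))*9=25085/ 512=48.99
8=8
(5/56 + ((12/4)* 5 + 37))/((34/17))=2917/112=26.04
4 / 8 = 1 / 2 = 0.50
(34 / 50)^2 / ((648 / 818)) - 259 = -52329299 / 202500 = -258.42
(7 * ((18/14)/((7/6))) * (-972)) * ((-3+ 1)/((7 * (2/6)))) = 314928/49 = 6427.10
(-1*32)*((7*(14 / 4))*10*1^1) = -7840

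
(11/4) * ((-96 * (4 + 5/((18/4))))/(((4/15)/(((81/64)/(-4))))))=102465/64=1601.02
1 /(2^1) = 1 /2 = 0.50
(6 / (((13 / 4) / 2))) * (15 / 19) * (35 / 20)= 1260 / 247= 5.10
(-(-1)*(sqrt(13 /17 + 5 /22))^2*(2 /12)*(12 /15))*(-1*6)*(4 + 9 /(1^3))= -9646 /935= -10.32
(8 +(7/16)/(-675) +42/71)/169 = 506731/9968400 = 0.05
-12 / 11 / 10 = -6 / 55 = -0.11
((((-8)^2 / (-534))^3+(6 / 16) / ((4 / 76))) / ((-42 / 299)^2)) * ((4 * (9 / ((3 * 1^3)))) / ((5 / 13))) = 180090739821473 / 15988696920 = 11263.63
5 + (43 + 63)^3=1191021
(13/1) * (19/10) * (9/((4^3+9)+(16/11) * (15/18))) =73359/24490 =3.00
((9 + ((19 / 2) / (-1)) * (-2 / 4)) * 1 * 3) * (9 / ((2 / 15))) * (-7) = -155925 / 8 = -19490.62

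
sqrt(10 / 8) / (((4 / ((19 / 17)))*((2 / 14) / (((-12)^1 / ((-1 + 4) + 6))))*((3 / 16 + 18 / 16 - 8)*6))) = 0.07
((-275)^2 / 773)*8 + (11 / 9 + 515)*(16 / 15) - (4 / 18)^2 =417394724 / 313065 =1333.25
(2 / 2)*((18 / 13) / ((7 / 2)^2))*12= 864 / 637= 1.36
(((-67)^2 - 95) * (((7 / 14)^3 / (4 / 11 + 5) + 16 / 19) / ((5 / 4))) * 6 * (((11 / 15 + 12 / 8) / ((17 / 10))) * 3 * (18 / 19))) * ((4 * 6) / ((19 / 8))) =688677.33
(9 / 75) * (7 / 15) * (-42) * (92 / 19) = -27048 / 2375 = -11.39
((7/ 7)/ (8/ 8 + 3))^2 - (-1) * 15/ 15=17/ 16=1.06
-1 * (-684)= 684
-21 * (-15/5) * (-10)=-630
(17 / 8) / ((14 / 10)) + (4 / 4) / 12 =269 / 168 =1.60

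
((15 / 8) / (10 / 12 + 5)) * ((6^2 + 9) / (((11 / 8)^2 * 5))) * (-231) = -3888 / 11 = -353.45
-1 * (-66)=66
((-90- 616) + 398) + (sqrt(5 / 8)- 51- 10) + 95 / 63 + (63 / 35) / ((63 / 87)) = -364.22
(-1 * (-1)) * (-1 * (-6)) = 6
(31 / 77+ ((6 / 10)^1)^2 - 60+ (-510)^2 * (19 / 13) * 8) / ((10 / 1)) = 304111.00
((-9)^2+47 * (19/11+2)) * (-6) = -1537.09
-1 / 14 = -0.07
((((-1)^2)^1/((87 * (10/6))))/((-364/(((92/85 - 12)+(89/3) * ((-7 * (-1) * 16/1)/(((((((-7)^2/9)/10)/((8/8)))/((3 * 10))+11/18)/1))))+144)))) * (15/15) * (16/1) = -446726336/272222275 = -1.64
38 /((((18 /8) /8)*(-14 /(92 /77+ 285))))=-2762.01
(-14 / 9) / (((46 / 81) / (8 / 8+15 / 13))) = -1764 / 299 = -5.90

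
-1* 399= -399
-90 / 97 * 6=-540 / 97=-5.57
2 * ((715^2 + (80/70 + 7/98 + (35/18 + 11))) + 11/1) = 64417520/63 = 1022500.32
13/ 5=2.60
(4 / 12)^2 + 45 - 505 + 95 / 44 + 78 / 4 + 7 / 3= -172615 / 396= -435.90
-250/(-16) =125/8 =15.62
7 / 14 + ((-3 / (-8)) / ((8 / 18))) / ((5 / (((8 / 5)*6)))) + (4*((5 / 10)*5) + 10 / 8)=1337 / 100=13.37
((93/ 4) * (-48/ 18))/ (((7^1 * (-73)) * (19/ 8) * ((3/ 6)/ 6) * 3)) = 1984/ 9709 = 0.20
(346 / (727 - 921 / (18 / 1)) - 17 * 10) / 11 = -687274 / 44605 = -15.41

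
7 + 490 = 497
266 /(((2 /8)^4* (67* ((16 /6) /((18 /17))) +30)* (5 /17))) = 15628032 /13415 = 1164.97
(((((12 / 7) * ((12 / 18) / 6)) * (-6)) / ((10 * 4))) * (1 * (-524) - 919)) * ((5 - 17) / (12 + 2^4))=-4329 / 245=-17.67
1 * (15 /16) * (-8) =-15 /2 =-7.50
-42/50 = -0.84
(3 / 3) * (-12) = -12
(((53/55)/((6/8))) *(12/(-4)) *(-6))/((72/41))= 2173/165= 13.17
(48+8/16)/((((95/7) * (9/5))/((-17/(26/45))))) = -57715/988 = -58.42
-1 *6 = -6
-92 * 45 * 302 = -1250280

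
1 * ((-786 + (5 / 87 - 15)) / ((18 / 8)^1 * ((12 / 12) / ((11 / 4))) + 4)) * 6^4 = -331128864 / 1537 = -215438.43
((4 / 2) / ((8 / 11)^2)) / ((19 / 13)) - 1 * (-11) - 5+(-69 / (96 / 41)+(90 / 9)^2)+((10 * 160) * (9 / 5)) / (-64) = 34.12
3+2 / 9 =29 / 9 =3.22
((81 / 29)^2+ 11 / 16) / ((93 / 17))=1941859 / 1251408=1.55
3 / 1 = 3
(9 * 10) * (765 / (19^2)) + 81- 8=95203 / 361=263.72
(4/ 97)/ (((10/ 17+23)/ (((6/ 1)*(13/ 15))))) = 1768/ 194485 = 0.01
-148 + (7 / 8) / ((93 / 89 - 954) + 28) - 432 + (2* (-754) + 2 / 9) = -12374498327 / 5927112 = -2087.78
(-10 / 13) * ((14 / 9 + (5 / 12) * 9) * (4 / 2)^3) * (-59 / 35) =45076 / 819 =55.04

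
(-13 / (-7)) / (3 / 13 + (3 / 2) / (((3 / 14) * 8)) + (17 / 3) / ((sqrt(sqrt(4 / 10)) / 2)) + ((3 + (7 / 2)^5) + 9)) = -51786633865869646848 * 2^(3 / 4) * 5^(1 / 4) / 1426043629751942594076887-22953276324446208 * 2^(1 / 4) * 5^(3 / 4) / 1426043629751942594076887 + 1090262774305456128 * sqrt(10) / 1426043629751942594076887 + 4919649666780732320736 / 1426043629751942594076887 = 0.00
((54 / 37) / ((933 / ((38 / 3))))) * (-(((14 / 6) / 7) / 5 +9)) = -10336 / 57535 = -0.18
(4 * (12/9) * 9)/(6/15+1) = 240/7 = 34.29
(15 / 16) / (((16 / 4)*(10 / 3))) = 9 / 128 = 0.07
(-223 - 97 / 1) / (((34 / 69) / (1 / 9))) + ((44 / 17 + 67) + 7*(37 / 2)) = 12947 / 102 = 126.93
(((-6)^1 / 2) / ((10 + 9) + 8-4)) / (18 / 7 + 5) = -21 / 1219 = -0.02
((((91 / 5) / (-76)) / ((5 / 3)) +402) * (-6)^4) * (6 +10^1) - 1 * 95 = 3958078843 / 475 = 8332797.56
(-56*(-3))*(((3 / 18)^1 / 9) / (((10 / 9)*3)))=14 / 15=0.93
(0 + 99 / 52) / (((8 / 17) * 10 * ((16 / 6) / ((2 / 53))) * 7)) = 5049 / 6173440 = 0.00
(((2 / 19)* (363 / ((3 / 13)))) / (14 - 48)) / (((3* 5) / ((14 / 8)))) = -11011 / 19380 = -0.57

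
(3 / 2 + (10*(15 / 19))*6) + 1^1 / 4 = 3733 / 76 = 49.12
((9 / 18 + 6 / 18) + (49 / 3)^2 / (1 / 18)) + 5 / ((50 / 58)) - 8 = 144019 / 30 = 4800.63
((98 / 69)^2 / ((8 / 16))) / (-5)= -19208 / 23805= -0.81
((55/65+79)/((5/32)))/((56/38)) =157776/455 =346.76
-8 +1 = -7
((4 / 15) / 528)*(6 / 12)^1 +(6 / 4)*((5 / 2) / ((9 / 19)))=31351 / 3960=7.92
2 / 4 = 1 / 2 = 0.50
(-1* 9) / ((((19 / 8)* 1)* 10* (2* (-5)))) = 18 / 475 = 0.04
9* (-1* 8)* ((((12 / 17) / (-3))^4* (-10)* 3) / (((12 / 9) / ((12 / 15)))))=331776 / 83521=3.97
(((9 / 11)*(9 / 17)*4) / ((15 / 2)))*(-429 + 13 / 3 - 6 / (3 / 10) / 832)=-2385063 / 24310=-98.11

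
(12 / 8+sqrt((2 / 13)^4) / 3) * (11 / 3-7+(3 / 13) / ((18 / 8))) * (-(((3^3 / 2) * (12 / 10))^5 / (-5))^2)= 130123493408286308957103 / 536376953125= 242597100136.70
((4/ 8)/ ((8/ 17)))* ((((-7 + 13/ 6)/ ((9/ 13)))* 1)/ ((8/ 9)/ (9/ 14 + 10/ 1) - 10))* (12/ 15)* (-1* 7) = -6684587/ 1595760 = -4.19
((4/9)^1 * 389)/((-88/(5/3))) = -1945/594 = -3.27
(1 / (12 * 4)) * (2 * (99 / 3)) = 11 / 8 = 1.38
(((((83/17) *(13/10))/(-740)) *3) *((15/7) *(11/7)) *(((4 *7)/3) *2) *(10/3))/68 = -11869/149702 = -0.08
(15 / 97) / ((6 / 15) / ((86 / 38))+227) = 1075 / 1579257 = 0.00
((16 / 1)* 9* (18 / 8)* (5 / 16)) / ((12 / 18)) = 151.88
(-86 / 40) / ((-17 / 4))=43 / 85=0.51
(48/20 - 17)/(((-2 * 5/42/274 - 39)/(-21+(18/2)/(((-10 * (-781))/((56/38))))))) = -654412414698/83250870725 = -7.86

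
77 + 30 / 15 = 79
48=48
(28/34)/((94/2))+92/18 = 5.13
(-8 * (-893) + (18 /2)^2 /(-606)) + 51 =1453363 /202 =7194.87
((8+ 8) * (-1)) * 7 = -112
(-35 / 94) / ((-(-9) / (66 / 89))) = -385 / 12549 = -0.03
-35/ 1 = -35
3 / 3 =1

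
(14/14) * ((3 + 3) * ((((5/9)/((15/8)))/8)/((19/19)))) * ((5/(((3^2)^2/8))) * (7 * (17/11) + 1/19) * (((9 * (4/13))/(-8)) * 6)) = -181760/73359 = -2.48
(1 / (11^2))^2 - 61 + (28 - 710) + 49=-10160853 / 14641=-694.00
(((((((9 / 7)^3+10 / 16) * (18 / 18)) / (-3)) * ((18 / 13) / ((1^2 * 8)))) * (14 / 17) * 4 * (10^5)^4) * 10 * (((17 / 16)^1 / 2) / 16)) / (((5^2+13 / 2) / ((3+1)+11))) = -36850585937500000000000 / 4459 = -8264316200381251401.66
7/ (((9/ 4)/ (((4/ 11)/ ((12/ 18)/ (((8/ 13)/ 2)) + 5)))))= 224/ 1419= 0.16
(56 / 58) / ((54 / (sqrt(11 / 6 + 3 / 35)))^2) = 403 / 634230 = 0.00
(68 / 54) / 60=0.02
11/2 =5.50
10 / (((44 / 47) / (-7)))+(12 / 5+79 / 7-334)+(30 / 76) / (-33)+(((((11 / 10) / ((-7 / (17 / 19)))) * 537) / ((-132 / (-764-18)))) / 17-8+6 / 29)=-72839307 / 169708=-429.20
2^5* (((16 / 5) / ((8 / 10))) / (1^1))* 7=896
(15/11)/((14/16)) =120/77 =1.56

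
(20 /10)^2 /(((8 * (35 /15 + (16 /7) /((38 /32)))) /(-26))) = -5187 /1699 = -3.05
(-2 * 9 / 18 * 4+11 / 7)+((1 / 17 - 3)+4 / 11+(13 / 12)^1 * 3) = -9195 / 5236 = -1.76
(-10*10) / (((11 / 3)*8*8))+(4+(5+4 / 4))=1685 / 176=9.57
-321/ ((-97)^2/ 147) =-47187/ 9409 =-5.02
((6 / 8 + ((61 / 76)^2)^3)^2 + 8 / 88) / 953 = 459904708326328561025115 / 389267990506508441048055808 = 0.00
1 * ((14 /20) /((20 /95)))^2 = 11.06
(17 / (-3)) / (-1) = 17 / 3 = 5.67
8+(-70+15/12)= -243/4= -60.75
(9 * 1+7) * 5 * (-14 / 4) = -280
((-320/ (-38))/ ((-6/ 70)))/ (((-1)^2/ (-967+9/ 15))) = 5411840/ 57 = 94944.56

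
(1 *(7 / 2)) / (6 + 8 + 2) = 7 / 32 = 0.22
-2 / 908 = -1 / 454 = -0.00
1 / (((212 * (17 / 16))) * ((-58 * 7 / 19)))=-38 / 182903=-0.00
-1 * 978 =-978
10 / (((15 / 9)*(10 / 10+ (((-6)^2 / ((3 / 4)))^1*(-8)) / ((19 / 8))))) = -114 / 3053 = -0.04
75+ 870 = 945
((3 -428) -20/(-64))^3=-313738909875/4096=-76596413.54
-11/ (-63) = 11/ 63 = 0.17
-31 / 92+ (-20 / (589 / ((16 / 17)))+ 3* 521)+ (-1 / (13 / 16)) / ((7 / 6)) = 1561.58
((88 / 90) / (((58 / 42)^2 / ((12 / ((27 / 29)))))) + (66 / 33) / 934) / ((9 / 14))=56401982 / 5484915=10.28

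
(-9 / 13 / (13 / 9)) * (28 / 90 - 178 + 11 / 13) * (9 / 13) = 8379693 / 142805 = 58.68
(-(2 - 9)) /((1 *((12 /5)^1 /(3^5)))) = 2835 /4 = 708.75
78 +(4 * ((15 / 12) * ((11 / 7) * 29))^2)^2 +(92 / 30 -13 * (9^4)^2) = -225387157894289 / 576240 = -391134176.55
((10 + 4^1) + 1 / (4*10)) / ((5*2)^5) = 561 / 4000000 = 0.00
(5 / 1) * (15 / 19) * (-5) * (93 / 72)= -3875 / 152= -25.49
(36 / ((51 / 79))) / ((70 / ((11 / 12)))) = 869 / 1190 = 0.73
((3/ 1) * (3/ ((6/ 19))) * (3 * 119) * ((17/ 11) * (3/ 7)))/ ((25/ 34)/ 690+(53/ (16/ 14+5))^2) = 643102394778/ 7104028987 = 90.53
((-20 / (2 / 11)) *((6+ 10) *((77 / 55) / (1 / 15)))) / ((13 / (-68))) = 2513280 / 13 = 193329.23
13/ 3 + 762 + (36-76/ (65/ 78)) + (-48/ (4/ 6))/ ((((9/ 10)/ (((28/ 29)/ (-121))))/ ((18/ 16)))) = 711.85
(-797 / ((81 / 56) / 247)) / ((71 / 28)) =-308674912 / 5751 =-53673.26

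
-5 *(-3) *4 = 60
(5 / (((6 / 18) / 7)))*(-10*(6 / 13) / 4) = -1575 / 13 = -121.15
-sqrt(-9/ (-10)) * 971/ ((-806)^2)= -2913 * sqrt(10)/ 6496360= -0.00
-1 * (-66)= 66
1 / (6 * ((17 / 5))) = 5 / 102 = 0.05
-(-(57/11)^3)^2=-34296447249/1771561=-19359.45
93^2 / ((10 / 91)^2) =716223.69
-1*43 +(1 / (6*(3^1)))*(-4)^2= -379 / 9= -42.11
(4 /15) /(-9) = -4 /135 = -0.03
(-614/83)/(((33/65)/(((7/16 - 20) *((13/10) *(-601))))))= -9759866779/43824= -222705.98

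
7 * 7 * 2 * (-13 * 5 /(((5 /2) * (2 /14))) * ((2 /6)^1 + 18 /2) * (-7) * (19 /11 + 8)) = 374056592 /33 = 11335048.24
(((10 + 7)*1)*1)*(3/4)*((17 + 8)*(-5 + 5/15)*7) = -10412.50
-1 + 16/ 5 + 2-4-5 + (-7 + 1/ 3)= -11.47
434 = 434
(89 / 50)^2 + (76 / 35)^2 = 965729 / 122500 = 7.88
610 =610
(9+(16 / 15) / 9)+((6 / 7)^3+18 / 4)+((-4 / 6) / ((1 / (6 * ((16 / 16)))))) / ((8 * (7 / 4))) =1293071 / 92610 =13.96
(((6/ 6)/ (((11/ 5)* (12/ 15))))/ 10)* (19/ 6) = 95/ 528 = 0.18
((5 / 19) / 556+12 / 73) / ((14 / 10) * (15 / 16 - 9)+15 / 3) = -2542660 / 96974879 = -0.03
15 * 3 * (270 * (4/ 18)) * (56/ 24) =6300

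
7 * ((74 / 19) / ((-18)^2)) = 259 / 3078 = 0.08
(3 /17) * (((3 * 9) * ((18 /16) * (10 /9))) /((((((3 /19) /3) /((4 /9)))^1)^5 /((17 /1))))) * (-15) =-15847033600 /243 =-65214130.04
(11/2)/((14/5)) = 55/28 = 1.96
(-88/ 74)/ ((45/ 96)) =-1408/ 555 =-2.54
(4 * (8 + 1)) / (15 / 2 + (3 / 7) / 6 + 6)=2.65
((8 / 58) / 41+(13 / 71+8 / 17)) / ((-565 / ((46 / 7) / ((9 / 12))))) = -0.01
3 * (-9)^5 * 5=-885735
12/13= 0.92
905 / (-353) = -905 / 353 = -2.56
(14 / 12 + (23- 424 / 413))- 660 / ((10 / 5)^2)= -351529 / 2478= -141.86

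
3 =3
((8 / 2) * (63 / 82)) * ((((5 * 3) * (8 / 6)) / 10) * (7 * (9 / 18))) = 882 / 41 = 21.51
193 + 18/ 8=781/ 4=195.25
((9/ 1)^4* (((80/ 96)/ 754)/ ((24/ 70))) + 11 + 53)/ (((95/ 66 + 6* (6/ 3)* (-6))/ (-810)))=6864571395/ 7022756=977.48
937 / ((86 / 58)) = 27173 / 43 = 631.93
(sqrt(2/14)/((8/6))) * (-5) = -15 * sqrt(7)/28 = -1.42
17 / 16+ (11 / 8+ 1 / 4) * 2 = 69 / 16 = 4.31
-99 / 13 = -7.62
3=3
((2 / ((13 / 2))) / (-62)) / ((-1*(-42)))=-1 / 8463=-0.00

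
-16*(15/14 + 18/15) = -1272/35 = -36.34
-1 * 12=-12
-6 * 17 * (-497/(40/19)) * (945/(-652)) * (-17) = 1547358309/2608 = 593312.24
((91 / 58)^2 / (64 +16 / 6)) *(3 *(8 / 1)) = 74529 / 84100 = 0.89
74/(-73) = -74/73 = -1.01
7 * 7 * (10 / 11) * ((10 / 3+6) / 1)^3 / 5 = 2151296 / 297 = 7243.42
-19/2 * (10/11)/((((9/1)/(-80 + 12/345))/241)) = 3828044/207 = 18492.97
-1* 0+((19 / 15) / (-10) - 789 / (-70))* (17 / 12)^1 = 99467 / 6300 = 15.79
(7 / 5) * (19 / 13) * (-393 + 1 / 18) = -940709 / 1170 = -804.02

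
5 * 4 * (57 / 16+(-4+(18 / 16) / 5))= -17 / 4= -4.25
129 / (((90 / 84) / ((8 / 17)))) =56.66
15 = 15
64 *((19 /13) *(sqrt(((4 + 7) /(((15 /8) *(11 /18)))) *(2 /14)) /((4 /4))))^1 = 109.54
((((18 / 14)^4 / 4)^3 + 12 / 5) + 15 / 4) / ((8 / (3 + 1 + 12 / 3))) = 28651800893973 / 4429211904320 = 6.47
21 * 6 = 126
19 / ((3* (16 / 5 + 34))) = 95 / 558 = 0.17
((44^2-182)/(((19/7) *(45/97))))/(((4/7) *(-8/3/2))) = -4168381/2280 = -1828.24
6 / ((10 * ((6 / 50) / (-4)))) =-20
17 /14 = 1.21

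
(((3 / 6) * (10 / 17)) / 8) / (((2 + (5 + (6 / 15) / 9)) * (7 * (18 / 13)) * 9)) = 325 / 5432112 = 0.00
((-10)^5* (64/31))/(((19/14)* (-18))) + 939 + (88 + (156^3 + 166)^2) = 76408798963564051/5301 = 14414034892202.24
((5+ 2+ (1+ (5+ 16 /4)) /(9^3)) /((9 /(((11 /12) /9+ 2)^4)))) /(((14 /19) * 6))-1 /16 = 253262152304683 /74979811759104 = 3.38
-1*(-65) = 65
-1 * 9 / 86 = -9 / 86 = -0.10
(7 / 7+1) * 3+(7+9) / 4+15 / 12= 45 / 4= 11.25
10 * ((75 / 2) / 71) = 375 / 71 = 5.28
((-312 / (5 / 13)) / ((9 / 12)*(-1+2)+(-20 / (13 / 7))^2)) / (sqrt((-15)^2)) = -913952 / 1972675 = -0.46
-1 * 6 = -6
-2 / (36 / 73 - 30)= 73 / 1077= 0.07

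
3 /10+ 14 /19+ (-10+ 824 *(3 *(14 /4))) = 1642177 /190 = 8643.04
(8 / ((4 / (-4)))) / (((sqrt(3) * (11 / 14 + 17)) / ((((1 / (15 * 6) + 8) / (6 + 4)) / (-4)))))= 5047 * sqrt(3) / 168075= 0.05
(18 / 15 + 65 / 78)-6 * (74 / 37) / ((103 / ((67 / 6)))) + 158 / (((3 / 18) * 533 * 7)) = 11372573 / 11528790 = 0.99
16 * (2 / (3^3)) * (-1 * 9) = -32 / 3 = -10.67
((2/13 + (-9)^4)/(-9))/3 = -243.01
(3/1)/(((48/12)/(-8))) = -6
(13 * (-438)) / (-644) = 2847 / 322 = 8.84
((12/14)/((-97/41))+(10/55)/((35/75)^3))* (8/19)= 4177248/6953639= 0.60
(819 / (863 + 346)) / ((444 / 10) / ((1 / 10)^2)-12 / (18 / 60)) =21 / 136400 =0.00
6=6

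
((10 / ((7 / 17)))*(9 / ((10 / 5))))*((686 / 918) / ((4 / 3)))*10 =1225 / 2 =612.50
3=3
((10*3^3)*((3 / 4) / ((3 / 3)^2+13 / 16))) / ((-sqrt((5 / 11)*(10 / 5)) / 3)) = -972*sqrt(110) / 29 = -351.53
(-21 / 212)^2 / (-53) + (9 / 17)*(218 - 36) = 3901760919 / 40494544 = 96.35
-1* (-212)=212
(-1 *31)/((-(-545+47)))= -31/498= -0.06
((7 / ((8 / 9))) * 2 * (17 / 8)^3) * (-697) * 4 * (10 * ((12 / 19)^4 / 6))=-29124190305 / 260642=-111740.20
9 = 9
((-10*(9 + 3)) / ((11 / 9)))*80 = -7854.55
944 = 944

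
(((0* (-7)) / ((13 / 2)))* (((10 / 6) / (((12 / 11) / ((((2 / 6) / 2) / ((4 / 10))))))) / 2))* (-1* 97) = 0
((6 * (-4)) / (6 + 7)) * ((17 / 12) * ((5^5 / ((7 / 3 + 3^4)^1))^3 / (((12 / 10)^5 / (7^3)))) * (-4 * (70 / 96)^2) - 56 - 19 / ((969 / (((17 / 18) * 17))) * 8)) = 26829151431727 / 663552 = 40432628.39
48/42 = 8/7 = 1.14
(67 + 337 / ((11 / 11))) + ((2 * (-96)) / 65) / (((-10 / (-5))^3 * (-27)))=236348 / 585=404.01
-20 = -20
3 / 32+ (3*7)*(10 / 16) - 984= -31065 / 32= -970.78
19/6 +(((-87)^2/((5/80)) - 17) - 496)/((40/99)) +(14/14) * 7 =35816747/120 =298472.89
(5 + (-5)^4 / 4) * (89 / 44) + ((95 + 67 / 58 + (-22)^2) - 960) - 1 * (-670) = 3145697 / 5104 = 616.32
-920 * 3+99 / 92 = -253821 / 92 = -2758.92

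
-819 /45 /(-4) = 91 /20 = 4.55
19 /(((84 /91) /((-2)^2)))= 247 /3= 82.33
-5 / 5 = -1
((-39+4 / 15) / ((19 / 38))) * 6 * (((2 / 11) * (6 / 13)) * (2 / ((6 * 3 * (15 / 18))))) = -18592 / 3575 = -5.20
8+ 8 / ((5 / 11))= 128 / 5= 25.60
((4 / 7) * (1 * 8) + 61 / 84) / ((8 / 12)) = 445 / 56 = 7.95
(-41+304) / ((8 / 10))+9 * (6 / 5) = 6791 / 20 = 339.55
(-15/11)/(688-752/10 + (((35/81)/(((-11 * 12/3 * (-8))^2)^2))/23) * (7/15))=-585023540428800/262901778754830581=-0.00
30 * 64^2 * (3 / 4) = 92160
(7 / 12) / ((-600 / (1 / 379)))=-7 / 2728800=-0.00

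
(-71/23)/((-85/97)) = 3.52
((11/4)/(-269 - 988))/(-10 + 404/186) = 341/1220128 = 0.00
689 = 689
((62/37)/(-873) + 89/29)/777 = 2872991/727838433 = 0.00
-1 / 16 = -0.06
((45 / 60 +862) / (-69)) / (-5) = 3451 / 1380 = 2.50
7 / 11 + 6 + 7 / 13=1026 / 143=7.17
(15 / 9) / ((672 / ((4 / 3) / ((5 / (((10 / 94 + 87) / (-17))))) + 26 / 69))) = -45463 / 18524016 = -0.00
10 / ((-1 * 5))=-2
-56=-56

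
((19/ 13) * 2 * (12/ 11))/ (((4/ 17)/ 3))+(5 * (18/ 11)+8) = 56.84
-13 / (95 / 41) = -533 / 95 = -5.61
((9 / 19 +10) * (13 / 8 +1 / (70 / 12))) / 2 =100097 / 10640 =9.41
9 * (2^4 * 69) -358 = 9578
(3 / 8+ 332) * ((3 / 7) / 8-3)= -438735 / 448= -979.32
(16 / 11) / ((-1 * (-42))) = 8 / 231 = 0.03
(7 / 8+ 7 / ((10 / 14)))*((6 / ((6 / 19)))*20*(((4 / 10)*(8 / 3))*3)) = 12980.80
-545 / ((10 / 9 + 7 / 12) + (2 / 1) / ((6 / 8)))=-19620 / 157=-124.97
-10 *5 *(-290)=14500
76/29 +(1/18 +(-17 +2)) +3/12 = -12605/1044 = -12.07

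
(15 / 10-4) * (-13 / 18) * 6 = 65 / 6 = 10.83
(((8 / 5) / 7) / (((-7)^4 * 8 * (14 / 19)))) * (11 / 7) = 209 / 8235430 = 0.00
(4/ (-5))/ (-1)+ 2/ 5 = 6/ 5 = 1.20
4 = 4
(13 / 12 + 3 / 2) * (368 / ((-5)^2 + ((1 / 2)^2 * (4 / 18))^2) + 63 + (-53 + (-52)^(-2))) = 16785336539 / 262861248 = 63.86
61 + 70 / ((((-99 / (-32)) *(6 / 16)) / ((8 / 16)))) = 27077 / 297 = 91.17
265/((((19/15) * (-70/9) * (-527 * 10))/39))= 55809/280364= 0.20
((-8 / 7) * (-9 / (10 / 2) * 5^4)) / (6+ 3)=1000 / 7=142.86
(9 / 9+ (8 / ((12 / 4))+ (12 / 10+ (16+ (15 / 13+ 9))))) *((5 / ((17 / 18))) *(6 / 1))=217764 / 221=985.36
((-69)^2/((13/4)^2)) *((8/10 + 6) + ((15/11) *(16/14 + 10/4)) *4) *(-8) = -6257401344/65065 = -96171.54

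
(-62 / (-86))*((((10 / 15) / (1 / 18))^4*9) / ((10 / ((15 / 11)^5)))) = 439324560000 / 6925193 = 63438.60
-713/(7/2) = -1426/7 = -203.71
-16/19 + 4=60/19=3.16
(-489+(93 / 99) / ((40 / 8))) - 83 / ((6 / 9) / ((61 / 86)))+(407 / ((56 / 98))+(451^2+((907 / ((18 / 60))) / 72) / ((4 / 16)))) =26015049679 / 127710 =203704.09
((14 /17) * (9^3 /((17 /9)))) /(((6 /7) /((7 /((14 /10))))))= 535815 /289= 1854.03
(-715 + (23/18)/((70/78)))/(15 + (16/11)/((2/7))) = -126797/3570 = -35.52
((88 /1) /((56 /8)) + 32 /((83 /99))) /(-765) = -0.07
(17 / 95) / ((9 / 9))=17 / 95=0.18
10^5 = 100000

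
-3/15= -1/5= -0.20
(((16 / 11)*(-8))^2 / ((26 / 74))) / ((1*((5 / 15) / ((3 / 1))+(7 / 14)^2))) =21823488 / 20449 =1067.22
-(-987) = 987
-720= -720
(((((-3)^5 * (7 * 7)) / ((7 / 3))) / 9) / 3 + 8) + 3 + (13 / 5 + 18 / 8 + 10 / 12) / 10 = -106459 / 600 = -177.43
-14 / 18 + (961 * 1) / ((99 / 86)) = 27523 / 33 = 834.03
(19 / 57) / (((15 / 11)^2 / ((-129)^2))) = 223729 / 75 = 2983.05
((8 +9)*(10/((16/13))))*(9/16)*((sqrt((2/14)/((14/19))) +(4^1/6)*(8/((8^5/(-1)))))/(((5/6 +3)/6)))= -29835/1507328 +89505*sqrt(38)/10304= 53.53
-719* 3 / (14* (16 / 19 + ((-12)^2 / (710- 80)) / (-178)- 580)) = 18237435 / 68555072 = 0.27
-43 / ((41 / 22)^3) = -457864 / 68921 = -6.64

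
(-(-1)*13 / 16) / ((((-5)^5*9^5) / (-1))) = 13 / 2952450000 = 0.00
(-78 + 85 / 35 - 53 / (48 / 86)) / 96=-28649 / 16128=-1.78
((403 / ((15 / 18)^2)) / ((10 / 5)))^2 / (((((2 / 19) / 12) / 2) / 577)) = 6922544602896 / 625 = 11076071364.63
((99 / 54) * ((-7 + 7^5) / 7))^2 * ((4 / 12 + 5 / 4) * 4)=367840000 / 3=122613333.33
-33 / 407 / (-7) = 3 / 259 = 0.01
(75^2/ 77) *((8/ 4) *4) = 45000/ 77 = 584.42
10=10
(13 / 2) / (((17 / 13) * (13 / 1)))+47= 1611 / 34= 47.38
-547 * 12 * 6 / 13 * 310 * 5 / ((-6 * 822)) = 1695700 / 1781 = 952.11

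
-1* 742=-742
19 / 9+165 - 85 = 739 / 9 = 82.11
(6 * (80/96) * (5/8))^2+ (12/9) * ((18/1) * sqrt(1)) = 2161/64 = 33.77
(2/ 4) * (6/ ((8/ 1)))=3/ 8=0.38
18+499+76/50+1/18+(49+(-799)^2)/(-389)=-196525849/175050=-1122.68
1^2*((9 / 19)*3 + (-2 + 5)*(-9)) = -486 / 19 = -25.58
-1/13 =-0.08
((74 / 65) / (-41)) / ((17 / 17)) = -74 / 2665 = -0.03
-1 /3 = -0.33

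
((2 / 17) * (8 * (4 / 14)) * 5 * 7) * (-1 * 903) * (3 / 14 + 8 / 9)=-478160 / 51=-9375.69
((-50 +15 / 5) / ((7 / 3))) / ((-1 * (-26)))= -0.77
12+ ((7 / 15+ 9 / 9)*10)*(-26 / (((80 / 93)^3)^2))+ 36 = -29267001411069 / 32768000000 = -893.16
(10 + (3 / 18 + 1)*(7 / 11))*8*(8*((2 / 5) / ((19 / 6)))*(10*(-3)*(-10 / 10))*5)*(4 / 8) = 6513.30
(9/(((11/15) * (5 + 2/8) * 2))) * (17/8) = 765/308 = 2.48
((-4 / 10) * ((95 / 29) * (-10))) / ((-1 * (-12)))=95 / 87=1.09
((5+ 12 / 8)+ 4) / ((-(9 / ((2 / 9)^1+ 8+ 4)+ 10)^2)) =-127050 / 1394761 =-0.09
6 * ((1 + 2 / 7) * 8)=432 / 7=61.71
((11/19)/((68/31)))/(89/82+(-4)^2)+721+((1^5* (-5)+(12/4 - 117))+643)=1126796251/905046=1245.02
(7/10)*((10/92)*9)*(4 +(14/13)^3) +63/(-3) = -17.41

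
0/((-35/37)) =0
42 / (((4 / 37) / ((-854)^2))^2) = 1911455706129018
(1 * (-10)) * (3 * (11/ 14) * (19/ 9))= -1045/ 21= -49.76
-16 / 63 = -0.25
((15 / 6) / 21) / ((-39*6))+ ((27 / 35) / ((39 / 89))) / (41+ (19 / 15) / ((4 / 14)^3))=0.02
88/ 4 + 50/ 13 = 336/ 13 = 25.85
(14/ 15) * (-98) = -1372/ 15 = -91.47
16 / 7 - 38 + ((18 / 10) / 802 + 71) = 990533 / 28070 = 35.29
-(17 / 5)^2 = -289 / 25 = -11.56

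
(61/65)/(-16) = -61/1040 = -0.06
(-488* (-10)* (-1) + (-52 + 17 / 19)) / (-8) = 93691 / 152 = 616.39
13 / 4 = 3.25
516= 516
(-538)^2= 289444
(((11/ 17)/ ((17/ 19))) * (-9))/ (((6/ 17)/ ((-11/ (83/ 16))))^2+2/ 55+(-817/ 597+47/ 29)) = -1260945956160/ 61267873301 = -20.58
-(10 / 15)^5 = -0.13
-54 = -54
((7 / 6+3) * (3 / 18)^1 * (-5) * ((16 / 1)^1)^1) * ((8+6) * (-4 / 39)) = 28000 / 351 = 79.77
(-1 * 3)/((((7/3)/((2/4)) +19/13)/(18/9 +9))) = -5.38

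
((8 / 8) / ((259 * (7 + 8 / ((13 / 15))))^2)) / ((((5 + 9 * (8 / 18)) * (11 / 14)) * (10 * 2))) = 0.00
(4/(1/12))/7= 48/7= 6.86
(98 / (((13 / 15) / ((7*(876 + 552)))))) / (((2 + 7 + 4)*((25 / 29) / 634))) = 54033218064 / 845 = 63944636.76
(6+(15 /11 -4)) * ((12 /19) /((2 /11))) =222 /19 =11.68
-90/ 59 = -1.53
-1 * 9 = -9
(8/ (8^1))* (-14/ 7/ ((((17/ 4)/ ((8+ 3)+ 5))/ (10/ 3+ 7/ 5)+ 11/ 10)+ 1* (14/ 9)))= -408960/ 554483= -0.74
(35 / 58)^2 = 1225 / 3364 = 0.36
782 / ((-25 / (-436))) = 340952 / 25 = 13638.08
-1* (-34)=34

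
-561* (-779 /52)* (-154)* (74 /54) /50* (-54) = 1245067131 /650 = 1915487.89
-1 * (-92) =92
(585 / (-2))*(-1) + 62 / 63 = 36979 / 126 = 293.48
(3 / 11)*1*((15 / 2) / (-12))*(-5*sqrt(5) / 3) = 25*sqrt(5) / 88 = 0.64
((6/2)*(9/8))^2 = 729/64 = 11.39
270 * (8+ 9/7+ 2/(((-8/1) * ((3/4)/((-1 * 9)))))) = 3317.14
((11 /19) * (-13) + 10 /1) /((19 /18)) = 846 /361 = 2.34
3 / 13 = 0.23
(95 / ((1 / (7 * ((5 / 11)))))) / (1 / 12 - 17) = -5700 / 319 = -17.87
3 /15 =1 /5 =0.20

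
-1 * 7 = -7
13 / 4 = 3.25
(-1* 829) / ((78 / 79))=-65491 / 78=-839.63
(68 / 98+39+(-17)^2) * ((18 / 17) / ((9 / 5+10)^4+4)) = 181192500 / 10095844213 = 0.02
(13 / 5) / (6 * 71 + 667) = 0.00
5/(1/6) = 30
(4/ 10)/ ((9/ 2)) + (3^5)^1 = 10939/ 45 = 243.09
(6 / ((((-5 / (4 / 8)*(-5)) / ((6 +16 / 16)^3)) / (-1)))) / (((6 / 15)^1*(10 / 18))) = -9261 / 50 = -185.22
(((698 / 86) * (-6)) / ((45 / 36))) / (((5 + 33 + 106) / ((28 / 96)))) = -2443 / 30960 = -0.08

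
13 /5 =2.60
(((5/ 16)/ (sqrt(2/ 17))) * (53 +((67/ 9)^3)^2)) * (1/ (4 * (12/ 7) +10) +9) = 241825300978495 * sqrt(34)/ 1003360608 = 1405348.87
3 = 3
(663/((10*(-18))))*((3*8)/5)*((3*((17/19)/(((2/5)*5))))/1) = -11271/475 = -23.73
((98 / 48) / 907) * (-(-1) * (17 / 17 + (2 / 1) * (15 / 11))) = 2009 / 239448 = 0.01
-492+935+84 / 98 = 3107 / 7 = 443.86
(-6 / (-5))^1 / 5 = 6 / 25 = 0.24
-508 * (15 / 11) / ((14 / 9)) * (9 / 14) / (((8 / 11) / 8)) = -154305 / 49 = -3149.08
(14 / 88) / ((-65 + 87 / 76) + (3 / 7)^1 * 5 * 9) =-0.00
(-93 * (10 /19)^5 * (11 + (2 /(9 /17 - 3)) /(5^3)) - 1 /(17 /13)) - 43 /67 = -842924671786 /19741937327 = -42.70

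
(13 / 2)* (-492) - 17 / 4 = -12809 / 4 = -3202.25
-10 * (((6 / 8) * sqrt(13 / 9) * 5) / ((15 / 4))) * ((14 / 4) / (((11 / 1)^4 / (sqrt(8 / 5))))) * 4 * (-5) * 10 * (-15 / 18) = -7000 * sqrt(130) / 131769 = -0.61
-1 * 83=-83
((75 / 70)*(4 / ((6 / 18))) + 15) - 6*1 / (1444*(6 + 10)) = 2252619 / 80864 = 27.86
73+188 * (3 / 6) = 167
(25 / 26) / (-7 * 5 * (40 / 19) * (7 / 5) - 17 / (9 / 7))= -4275 / 517426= -0.01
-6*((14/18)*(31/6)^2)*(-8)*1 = 26908/27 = 996.59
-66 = -66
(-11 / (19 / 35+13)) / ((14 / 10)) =-275 / 474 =-0.58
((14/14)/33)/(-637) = -1/21021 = -0.00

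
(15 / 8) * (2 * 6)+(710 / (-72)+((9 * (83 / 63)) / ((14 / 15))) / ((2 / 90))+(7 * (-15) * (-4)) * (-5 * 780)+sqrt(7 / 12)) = -1637414.91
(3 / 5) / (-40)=-3 / 200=-0.02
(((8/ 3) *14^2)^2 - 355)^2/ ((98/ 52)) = 156757420925066/ 3969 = 39495444929.47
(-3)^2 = 9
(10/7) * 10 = 100/7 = 14.29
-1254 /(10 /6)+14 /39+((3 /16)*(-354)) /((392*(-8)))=-3679001479 /4892160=-752.02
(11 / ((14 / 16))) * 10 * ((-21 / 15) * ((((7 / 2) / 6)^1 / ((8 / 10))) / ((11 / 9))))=-105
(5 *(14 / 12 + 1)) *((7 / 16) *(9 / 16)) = 1365 / 512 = 2.67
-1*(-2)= 2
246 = 246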